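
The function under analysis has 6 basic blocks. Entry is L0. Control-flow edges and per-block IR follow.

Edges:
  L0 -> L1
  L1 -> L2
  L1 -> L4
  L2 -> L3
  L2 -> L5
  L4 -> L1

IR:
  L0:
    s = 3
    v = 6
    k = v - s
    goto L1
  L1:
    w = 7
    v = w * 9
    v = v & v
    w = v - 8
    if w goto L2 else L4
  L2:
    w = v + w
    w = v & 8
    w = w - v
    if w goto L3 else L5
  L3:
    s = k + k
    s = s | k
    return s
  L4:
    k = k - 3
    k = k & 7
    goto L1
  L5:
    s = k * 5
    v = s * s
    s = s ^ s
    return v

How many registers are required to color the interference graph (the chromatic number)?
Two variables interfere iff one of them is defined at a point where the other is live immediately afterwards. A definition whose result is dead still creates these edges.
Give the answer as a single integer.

Answer: 3

Analysis:
def/use:
  L0: {k,s,v} / ∅
  L1: {v,w} / ∅
  L2: {w} / {v,w}
  L3: {s} / {k}
  L4: {k} / {k}
  L5: {s,v} / {k}

Backward fixpoint:
  live L0: ∅→{k}
  live L1: {k}→{k,v,w}
  live L2: {k,v,w}→{k}
  live L3: {k}→∅
  live L4: {k}→{k}
  live L5: {k}→∅

Conflict graph:
  k: {s,v,w}
  s: {k,v}
  v: {k,s,w}
  w: {k,v}

Registers:
  clique {k,s,v} ⇒ need ≥ 3
  3-colouring: R0={k}  R1={v}  R2={s,w}
  χ = 3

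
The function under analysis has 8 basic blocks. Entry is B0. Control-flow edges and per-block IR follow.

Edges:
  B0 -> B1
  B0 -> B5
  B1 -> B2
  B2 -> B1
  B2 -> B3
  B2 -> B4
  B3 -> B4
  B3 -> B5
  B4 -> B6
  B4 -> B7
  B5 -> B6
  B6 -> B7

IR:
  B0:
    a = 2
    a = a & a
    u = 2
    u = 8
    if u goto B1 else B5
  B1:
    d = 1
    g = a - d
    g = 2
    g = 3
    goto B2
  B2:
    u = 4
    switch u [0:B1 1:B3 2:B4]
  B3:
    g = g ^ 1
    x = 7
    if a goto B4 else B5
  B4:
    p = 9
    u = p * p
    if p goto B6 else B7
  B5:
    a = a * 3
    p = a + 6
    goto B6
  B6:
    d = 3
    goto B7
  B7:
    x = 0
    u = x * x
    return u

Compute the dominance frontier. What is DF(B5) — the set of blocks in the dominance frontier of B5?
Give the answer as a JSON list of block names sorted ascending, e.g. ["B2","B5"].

Answer: ["B6"]

Derivation:
idom tree: B1←B0 B2←B1 B3←B2 B4←B2 B5←B0 B6←B0 B7←B0
Dom∩ at merges:
  B1: preds {B0,B2}: {B0} ∩ {B0,B1,B2} = {B0}; idom=B0
  B4: preds {B2,B3}: {B0,B1,B2} ∩ {B0,B1,B2,B3} = {B0,B1,B2}; idom=B2
  B5: preds {B0,B3}: {B0} ∩ {B0,B1,B2,B3} = {B0}; idom=B0
  B6: preds {B4,B5}: {B0,B1,B2,B4} ∩ {B0,B5} = {B0}; idom=B0
  B7: preds {B4,B6}: {B0,B1,B2,B4} ∩ {B0,B6} = {B0}; idom=B0

DF derivation:
  join B1 pred B0: · stop@B0
  join B1 pred B2: B2→B1 stop@B0
  join B4 pred B2: · stop@B2
  join B4 pred B3: B3 stop@B2
  join B5 pred B0: · stop@B0
  join B5 pred B3: B3→B2→B1 stop@B0
  join B6 pred B4: B4→B2→B1 stop@B0
  join B6 pred B5: B5 stop@B0
  join B7 pred B4: B4→B2→B1 stop@B0
  join B7 pred B6: B6 stop@B0
  B0 → ∅
  B1 → {B1,B5,B6,B7}
  B2 → {B1,B5,B6,B7}
  B3 → {B4,B5}
  B4 → {B6,B7}
  B5 → {B6}
  B6 → {B7}
  B7 → ∅

DF(B5) = ["B6"]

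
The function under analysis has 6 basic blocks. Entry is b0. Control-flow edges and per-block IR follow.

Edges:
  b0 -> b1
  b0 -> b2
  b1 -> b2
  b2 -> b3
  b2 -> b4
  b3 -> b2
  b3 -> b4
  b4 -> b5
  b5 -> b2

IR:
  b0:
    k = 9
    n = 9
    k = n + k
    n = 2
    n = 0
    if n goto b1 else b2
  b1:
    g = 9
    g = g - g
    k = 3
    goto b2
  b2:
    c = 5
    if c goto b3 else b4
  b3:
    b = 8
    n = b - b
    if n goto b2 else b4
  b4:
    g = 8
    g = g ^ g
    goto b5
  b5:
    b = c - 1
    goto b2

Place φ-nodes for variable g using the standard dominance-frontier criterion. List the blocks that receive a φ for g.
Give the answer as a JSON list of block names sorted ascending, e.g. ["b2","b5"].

Answer: ["b2"]

Derivation:
idom tree: b1←b0 b2←b0 b3←b2 b4←b2 b5←b4
Dom at joins:
  b2: preds {b0,b1,b3,b5}: {b0} ∩ {b0,b1} ∩ {b0,b2,b3} ∩ {b0,b2,b4,b5} = {b0}; idom=b0
  b4: preds {b2,b3}: {b0,b2} ∩ {b0,b2,b3} = {b0,b2}; idom=b2

DF derivation:
  join b2 pred b0: · stop@b0
  join b2 pred b1: b1 stop@b0
  join b2 pred b3: b3→b2 stop@b0
  join b2 pred b5: b5→b4→b2 stop@b0
  join b4 pred b2: · stop@b2
  join b4 pred b3: b3 stop@b2
  b0 → ∅
  b1 → {b2}
  b2 → {b2}
  b3 → {b2,b4}
  b4 → {b2}
  b5 → {b2}

φ for g: defs {b1,b4}
  DF⁺ = {b2}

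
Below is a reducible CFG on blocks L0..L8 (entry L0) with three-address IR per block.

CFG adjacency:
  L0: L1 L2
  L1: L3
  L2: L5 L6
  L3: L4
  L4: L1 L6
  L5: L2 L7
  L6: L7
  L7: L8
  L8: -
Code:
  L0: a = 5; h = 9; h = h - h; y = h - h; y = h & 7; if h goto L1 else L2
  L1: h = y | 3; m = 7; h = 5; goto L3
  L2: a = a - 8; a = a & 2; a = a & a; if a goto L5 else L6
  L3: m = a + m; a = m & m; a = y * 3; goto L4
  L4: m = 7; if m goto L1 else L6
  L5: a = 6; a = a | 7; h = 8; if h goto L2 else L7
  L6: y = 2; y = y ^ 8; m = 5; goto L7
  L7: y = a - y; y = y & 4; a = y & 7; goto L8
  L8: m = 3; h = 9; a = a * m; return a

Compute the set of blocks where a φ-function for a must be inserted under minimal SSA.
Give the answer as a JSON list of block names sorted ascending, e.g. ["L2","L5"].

idom tree: L1←L0 L2←L0 L3←L1 L4←L3 L5←L2 L6←L0 L7←L0 L8←L7
Dom∩ at merges:
  L1: preds {L0,L4}: {L0} ∩ {L0,L1,L3,L4} = {L0}; idom=L0
  L2: preds {L0,L5}: {L0} ∩ {L0,L2,L5} = {L0}; idom=L0
  L6: preds {L2,L4}: {L0,L2} ∩ {L0,L1,L3,L4} = {L0}; idom=L0
  L7: preds {L5,L6}: {L0,L2,L5} ∩ {L0,L6} = {L0}; idom=L0

Frontier:
  join L1 pred L0: · stop@L0
  join L1 pred L4: L4→L3→L1 stop@L0
  join L2 pred L0: · stop@L0
  join L2 pred L5: L5→L2 stop@L0
  join L6 pred L2: L2 stop@L0
  join L6 pred L4: L4→L3→L1 stop@L0
  join L7 pred L5: L5→L2 stop@L0
  join L7 pred L6: L6 stop@L0
  L0 → ∅
  L1 → {L1,L6}
  L2 → {L2,L6,L7}
  L3 → {L1,L6}
  L4 → {L1,L6}
  L5 → {L2,L7}
  L6 → {L7}
  L7 → ∅
  L8 → ∅

φ for a: defs {L0,L2,L3,L5,L7,L8}
  DF⁺ = {L1,L2,L6,L7}

Answer: ["L1", "L2", "L6", "L7"]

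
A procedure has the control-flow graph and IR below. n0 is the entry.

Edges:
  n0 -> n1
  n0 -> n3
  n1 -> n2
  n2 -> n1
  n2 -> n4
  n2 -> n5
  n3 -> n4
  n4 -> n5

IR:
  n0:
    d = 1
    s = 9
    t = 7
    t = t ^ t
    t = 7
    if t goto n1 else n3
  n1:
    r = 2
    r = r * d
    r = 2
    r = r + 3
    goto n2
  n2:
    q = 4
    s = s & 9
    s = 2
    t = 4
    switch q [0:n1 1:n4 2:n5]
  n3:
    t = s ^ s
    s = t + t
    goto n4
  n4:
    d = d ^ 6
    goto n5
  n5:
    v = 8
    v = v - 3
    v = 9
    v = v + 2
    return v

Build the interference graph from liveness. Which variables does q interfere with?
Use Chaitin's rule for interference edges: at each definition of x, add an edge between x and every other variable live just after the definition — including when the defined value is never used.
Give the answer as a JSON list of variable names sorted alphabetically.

Per-block:
  n0 def {d,s,t} use ∅
  n1 def {r} use {d}
  n2 def {q,s,t} use {s}
  n3 def {s,t} use {s}
  n4 def {d} use {d}
  n5 def {v} use ∅

Liveness:
  live n0: ∅→{d,s}
  live n1: {d,s}→{d,s}
  live n2: {d,s}→{d,s}
  live n3: {d,s}→{d}
  live n4: {d}→∅
  live n5: ∅→∅

Interference:
  d↔{q,r,s,t}
  q↔{d,s,t}
  r↔{d,s}
  s↔{d,q,r,t}
  t↔{d,q,s}
  v↔∅

N(q) = ["d", "s", "t"]

Answer: ["d", "s", "t"]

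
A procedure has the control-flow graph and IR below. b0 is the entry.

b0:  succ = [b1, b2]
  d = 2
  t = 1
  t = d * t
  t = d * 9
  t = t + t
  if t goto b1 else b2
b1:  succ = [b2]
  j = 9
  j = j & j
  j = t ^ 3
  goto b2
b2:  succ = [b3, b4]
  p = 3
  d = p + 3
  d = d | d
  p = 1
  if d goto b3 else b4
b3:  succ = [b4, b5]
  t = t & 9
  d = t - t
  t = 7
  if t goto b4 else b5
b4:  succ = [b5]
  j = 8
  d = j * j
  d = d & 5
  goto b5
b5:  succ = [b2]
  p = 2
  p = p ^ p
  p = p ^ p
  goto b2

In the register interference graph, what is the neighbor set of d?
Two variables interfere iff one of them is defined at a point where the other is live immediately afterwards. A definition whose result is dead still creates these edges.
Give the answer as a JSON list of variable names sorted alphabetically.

Per-block:
  b0: def={d,t} ue=∅
  b1: def={j} ue={t}
  b2: def={d,p} ue=∅
  b3: def={d,t} ue={t}
  b4: def={d,j} ue=∅
  b5: def={p} ue=∅

Live sets:
  b0: in=∅ out={t}
  b1: in={t} out={t}
  b2: in={t} out={t}
  b3: in={t} out={t}
  b4: in={t} out={t}
  b5: in={t} out={t}

Interfere edges:
  d↔{p,t}
  j↔{t}
  p↔{d,t}
  t↔{d,j,p}

N(d) = ["p", "t"]

Answer: ["p", "t"]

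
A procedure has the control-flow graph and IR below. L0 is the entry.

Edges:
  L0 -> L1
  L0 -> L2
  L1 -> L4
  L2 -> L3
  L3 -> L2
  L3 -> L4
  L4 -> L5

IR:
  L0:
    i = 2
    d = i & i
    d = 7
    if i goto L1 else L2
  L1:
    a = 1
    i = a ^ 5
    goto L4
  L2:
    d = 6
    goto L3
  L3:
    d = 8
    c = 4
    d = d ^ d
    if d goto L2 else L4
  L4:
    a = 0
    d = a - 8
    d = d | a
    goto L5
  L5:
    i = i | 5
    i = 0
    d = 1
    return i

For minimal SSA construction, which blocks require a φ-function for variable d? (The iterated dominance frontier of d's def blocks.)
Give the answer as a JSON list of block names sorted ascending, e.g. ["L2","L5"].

idom tree: L1←L0 L2←L0 L3←L2 L4←L0 L5←L4
Dom at joins:
  L2: preds {L0,L3}: {L0} ∩ {L0,L2,L3} = {L0}; idom=L0
  L4: preds {L1,L3}: {L0,L1} ∩ {L0,L2,L3} = {L0}; idom=L0

Frontier:
  join L2 pred L0: · stop@L0
  join L2 pred L3: L3→L2 stop@L0
  join L4 pred L1: L1 stop@L0
  join L4 pred L3: L3→L2 stop@L0
  L0: DF=∅
  L1: DF={L4}
  L2: DF={L2,L4}
  L3: DF={L2,L4}
  L4: DF=∅
  L5: DF=∅

φ for d: defs {L0,L2,L3,L4,L5}
  DF⁺ = {L2,L4}

Answer: ["L2", "L4"]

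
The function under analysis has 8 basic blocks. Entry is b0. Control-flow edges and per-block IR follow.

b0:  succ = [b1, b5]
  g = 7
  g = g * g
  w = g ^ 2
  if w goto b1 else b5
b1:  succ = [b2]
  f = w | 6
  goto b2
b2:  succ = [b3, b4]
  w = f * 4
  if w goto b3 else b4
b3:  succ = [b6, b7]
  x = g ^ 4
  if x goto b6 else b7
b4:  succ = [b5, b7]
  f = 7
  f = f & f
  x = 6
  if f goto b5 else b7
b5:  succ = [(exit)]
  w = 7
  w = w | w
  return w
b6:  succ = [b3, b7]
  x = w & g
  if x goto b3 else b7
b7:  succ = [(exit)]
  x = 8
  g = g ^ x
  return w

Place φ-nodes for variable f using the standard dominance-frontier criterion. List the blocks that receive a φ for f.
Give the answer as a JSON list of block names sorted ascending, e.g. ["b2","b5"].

idom tree: b1←b0 b2←b1 b3←b2 b4←b2 b5←b0 b6←b3 b7←b2
Dom∩ at merges:
  b3: preds {b2,b6}: {b0,b1,b2} ∩ {b0,b1,b2,b3,b6} = {b0,b1,b2}; idom=b2
  b5: preds {b0,b4}: {b0} ∩ {b0,b1,b2,b4} = {b0}; idom=b0
  b7: preds {b3,b4,b6}: {b0,b1,b2,b3} ∩ {b0,b1,b2,b4} ∩ {b0,b1,b2,b3,b6} = {b0,b1,b2}; idom=b2

DF derivation:
  join b3 pred b2: · stop@b2
  join b3 pred b6: b6→b3 stop@b2
  join b5 pred b0: · stop@b0
  join b5 pred b4: b4→b2→b1 stop@b0
  join b7 pred b3: b3 stop@b2
  join b7 pred b4: b4 stop@b2
  join b7 pred b6: b6→b3 stop@b2
  b0: DF=∅
  b1: DF={b5}
  b2: DF={b5}
  b3: DF={b3,b7}
  b4: DF={b5,b7}
  b5: DF=∅
  b6: DF={b3,b7}
  b7: DF=∅

φ for f: defs {b1,b4}
  DF⁺ = {b5,b7}

Answer: ["b5", "b7"]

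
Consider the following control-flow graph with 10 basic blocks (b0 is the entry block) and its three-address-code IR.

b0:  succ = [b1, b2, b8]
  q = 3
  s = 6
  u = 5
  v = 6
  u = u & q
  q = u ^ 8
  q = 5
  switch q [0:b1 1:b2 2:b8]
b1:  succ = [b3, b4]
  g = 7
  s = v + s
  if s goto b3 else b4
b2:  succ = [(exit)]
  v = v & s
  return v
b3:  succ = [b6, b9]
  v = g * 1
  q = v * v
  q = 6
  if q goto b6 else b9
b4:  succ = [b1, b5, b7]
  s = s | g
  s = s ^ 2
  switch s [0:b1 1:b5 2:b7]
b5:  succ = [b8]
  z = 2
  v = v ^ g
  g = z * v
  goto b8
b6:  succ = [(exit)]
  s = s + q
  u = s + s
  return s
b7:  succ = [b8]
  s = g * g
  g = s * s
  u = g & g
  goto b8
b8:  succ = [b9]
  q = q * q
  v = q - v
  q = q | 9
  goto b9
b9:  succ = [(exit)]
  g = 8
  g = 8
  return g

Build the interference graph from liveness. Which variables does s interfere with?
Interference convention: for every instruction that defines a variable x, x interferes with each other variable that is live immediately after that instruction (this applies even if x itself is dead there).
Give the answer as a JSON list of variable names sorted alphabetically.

Answer: ["g", "q", "u", "v"]

Derivation:
Per-block:
  b0 def {q,s,u,v} use ∅
  b1 def {g,s} use {s,v}
  b2 def {v} use {s,v}
  b3 def {q,v} use {g}
  b4 def {s} use {g,s}
  b5 def {g,v,z} use {g,v}
  b6 def {s,u} use {q,s}
  b7 def {g,s,u} use {g}
  b8 def {q,v} use {q,v}
  b9 def {g} use ∅

Backward fixpoint:
  b0 li=∅ lo={q,s,v}
  b1 li={q,s,v} lo={g,q,s,v}
  b2 li={s,v} lo=∅
  b3 li={g,s} lo={q,s}
  b4 li={g,q,s,v} lo={g,q,s,v}
  b5 li={g,q,v} lo={q,v}
  b6 li={q,s} lo=∅
  b7 li={g,q,v} lo={q,v}
  b8 li={q,v} lo=∅
  b9 li=∅ lo=∅

Interfere edges:
  g↔{q,s,v,z}
  q↔{g,s,u,v,z}
  s↔{g,q,u,v}
  u↔{q,s,v}
  v↔{g,q,s,u,z}
  z↔{g,q,v}

N(s) = ["g", "q", "u", "v"]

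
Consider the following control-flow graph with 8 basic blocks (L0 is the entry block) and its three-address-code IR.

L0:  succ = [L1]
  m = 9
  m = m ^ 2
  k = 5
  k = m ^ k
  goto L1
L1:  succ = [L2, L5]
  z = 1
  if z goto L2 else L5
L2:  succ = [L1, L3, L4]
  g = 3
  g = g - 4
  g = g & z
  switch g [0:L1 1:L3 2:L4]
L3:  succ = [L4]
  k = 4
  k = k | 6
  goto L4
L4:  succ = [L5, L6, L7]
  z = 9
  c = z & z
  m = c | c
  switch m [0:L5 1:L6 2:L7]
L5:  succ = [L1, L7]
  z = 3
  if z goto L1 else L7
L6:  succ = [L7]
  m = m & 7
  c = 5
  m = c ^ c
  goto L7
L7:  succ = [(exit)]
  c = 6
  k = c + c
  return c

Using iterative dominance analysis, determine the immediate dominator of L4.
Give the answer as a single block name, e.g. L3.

Answer: L2

Derivation:
idom tree: L1←L0 L2←L1 L3←L2 L4←L2 L5←L1 L6←L4 L7←L1
Dom at joins:
  L1: preds {L0,L2,L5}: {L0} ∩ {L0,L1,L2} ∩ {L0,L1,L5} = {L0}; idom=L0
  L4: preds {L2,L3}: {L0,L1,L2} ∩ {L0,L1,L2,L3} = {L0,L1,L2}; idom=L2
  L5: preds {L1,L4}: {L0,L1} ∩ {L0,L1,L2,L4} = {L0,L1}; idom=L1
  L7: preds {L4,L5,L6}: {L0,L1,L2,L4} ∩ {L0,L1,L5} ∩ {L0,L1,L2,L4,L6} = {L0,L1}; idom=L1

idom(L4) = L2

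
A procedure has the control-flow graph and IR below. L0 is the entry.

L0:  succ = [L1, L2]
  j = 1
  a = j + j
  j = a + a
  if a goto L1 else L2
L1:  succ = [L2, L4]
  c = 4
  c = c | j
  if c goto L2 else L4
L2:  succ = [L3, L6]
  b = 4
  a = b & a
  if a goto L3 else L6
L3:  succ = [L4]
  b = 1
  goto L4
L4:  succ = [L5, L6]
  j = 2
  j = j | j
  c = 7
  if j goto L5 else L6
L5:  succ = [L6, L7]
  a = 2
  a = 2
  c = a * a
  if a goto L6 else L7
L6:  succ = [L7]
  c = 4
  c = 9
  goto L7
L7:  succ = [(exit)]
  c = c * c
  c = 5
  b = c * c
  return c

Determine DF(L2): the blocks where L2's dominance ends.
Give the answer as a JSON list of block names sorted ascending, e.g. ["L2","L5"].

Answer: ["L4", "L6"]

Derivation:
idom tree: L1←L0 L2←L0 L3←L2 L4←L0 L5←L4 L6←L0 L7←L0
Join-block Dom:
  L2: preds {L0,L1}: {L0} ∩ {L0,L1} = {L0}; idom=L0
  L4: preds {L1,L3}: {L0,L1} ∩ {L0,L2,L3} = {L0}; idom=L0
  L6: preds {L2,L4,L5}: {L0,L2} ∩ {L0,L4} ∩ {L0,L4,L5} = {L0}; idom=L0
  L7: preds {L5,L6}: {L0,L4,L5} ∩ {L0,L6} = {L0}; idom=L0

DF walk-up:
  join L2 pred L0: · stop@L0
  join L2 pred L1: L1 stop@L0
  join L4 pred L1: L1 stop@L0
  join L4 pred L3: L3→L2 stop@L0
  join L6 pred L2: L2 stop@L0
  join L6 pred L4: L4 stop@L0
  join L6 pred L5: L5→L4 stop@L0
  join L7 pred L5: L5→L4 stop@L0
  join L7 pred L6: L6 stop@L0
  L0 → ∅
  L1 → {L2,L4}
  L2 → {L4,L6}
  L3 → {L4}
  L4 → {L6,L7}
  L5 → {L6,L7}
  L6 → {L7}
  L7 → ∅

DF(L2) = ["L4", "L6"]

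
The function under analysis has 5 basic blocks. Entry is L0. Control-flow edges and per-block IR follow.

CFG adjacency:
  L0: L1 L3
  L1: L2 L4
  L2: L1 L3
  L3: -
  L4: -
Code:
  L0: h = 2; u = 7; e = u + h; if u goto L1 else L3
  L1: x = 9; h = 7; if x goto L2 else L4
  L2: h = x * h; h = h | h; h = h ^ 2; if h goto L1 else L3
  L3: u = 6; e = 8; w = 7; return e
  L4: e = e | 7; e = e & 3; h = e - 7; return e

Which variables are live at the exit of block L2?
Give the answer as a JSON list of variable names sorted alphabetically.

Block summaries:
  L0: def={e,h,u} ue=∅
  L1: def={h,x} ue=∅
  L2: def={h} ue={h,x}
  L3: def={e,u,w} ue=∅
  L4: def={e,h} ue={e}

Live sets:
  L0 li=∅ lo={e}
  L1 li={e} lo={e,h,x}
  L2 li={e,h,x} lo={e}
  L3 li=∅ lo=∅
  L4 li={e} lo=∅

live-out(L2) = ["e"]

Answer: ["e"]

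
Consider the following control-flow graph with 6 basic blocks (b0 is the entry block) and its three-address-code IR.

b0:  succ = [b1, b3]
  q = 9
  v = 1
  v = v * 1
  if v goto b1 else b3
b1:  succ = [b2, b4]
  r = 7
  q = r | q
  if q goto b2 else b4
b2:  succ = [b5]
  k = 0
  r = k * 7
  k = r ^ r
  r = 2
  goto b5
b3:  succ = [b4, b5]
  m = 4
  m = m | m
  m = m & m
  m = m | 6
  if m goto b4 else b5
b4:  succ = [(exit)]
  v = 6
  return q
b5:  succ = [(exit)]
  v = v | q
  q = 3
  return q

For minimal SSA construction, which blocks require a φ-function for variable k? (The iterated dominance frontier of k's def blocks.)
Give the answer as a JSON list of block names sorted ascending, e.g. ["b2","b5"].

Answer: ["b5"]

Derivation:
idom tree: b1←b0 b2←b1 b3←b0 b4←b0 b5←b0
Dom at joins:
  b4: preds {b1,b3}: {b0,b1} ∩ {b0,b3} = {b0}; idom=b0
  b5: preds {b2,b3}: {b0,b1,b2} ∩ {b0,b3} = {b0}; idom=b0

DF walk-up:
  join b4 pred b1: b1 stop@b0
  join b4 pred b3: b3 stop@b0
  join b5 pred b2: b2→b1 stop@b0
  join b5 pred b3: b3 stop@b0
  b0 → ∅
  b1 → {b4,b5}
  b2 → {b5}
  b3 → {b4,b5}
  b4 → ∅
  b5 → ∅

φ for k: defs {b2}
  DF⁺ = {b5}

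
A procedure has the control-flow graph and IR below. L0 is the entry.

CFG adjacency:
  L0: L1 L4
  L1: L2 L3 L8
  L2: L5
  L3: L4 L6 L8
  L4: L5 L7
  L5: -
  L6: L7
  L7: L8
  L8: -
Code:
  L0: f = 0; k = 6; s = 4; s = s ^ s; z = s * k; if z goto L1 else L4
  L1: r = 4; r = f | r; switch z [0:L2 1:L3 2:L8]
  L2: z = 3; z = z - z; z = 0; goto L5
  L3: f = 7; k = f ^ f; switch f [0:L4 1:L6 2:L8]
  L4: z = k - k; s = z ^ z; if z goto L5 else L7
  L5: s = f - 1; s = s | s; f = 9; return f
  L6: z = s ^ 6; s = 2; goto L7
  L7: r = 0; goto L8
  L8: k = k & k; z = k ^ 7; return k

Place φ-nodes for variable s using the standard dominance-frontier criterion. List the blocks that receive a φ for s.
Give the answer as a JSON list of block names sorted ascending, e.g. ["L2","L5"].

idom tree: L1←L0 L2←L1 L3←L1 L4←L0 L5←L0 L6←L3 L7←L0 L8←L0
Join-block Dom:
  L4: preds {L0,L3}: {L0} ∩ {L0,L1,L3} = {L0}; idom=L0
  L5: preds {L2,L4}: {L0,L1,L2} ∩ {L0,L4} = {L0}; idom=L0
  L7: preds {L4,L6}: {L0,L4} ∩ {L0,L1,L3,L6} = {L0}; idom=L0
  L8: preds {L1,L3,L7}: {L0,L1} ∩ {L0,L1,L3} ∩ {L0,L7} = {L0}; idom=L0

DF walk-up:
  L4←L0: walk · to L0
  L4←L3: walk L3→L1 to L0
  L5←L2: walk L2→L1 to L0
  L5←L4: walk L4 to L0
  L7←L4: walk L4 to L0
  L7←L6: walk L6→L3→L1 to L0
  L8←L1: walk L1 to L0
  L8←L3: walk L3→L1 to L0
  L8←L7: walk L7 to L0
  L0: DF=∅
  L1: DF={L4,L5,L7,L8}
  L2: DF={L5}
  L3: DF={L4,L7,L8}
  L4: DF={L5,L7}
  L5: DF=∅
  L6: DF={L7}
  L7: DF={L8}
  L8: DF=∅

φ for s: defs {L0,L4,L5,L6}
  DF⁺ = {L5,L7,L8}

Answer: ["L5", "L7", "L8"]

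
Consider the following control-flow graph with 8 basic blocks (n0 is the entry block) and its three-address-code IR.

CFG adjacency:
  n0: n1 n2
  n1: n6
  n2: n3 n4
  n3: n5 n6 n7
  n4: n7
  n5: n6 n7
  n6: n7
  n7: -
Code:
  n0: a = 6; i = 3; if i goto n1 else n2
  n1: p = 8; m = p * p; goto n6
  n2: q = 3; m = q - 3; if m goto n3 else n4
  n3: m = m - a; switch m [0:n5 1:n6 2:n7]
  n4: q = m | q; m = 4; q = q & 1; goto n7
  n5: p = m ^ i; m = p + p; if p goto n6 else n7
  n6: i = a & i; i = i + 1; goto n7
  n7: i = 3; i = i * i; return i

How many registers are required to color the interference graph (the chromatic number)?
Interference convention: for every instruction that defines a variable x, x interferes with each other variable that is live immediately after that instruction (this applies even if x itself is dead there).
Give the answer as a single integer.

Answer: 4

Derivation:
Block summaries:
  n0: {a,i} / ∅
  n1: {m,p} / ∅
  n2: {m,q} / ∅
  n3: {m} / {a,m}
  n4: {m,q} / {m,q}
  n5: {m,p} / {i,m}
  n6: {i} / {a,i}
  n7: {i} / ∅

Liveness:
  n0 li=∅ lo={a,i}
  n1 li={a,i} lo={a,i}
  n2 li={a,i} lo={a,i,m,q}
  n3 li={a,i,m} lo={a,i,m}
  n4 li={m,q} lo=∅
  n5 li={a,i,m} lo={a,i}
  n6 li={a,i} lo=∅
  n7 li=∅ lo=∅

Interference:
  a↔{i,m,p,q}
  i↔{a,m,p,q}
  m↔{a,i,p,q}
  p↔{a,i,m}
  q↔{a,i,m}

Chromatic number:
  lower bound: {a,i,m,p} mutually conflict ⇒ χ ≥ 4
  assign a→r0 i→r1 m→r2 p→r3 q→r3 — no edge inside a register ⇒ χ ≤ 4
  χ = 4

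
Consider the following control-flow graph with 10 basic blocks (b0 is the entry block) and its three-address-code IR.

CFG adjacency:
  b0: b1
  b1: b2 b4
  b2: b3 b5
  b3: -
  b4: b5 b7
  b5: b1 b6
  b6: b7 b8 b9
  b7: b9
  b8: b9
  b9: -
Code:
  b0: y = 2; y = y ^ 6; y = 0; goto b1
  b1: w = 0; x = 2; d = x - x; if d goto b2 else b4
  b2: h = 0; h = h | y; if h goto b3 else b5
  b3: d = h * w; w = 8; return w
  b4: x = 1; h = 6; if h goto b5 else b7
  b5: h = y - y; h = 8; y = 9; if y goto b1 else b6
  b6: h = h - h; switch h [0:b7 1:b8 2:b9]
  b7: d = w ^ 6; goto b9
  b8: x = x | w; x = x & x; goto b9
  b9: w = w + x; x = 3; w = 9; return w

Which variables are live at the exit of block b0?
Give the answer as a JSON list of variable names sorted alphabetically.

Answer: ["y"]

Working:
def/use:
  b0 def {y} use ∅
  b1 def {d,w,x} use ∅
  b2 def {h} use {y}
  b3 def {d,w} use {h,w}
  b4 def {h,x} use ∅
  b5 def {h,y} use {y}
  b6 def {h} use {h}
  b7 def {d} use {w}
  b8 def {x} use {w,x}
  b9 def {w,x} use {w,x}

Backward fixpoint:
  b0 li=∅ lo={y}
  b1 li={y} lo={w,x,y}
  b2 li={w,x,y} lo={h,w,x,y}
  b3 li={h,w} lo=∅
  b4 li={w,y} lo={w,x,y}
  b5 li={w,x,y} lo={h,w,x,y}
  b6 li={h,w,x} lo={w,x}
  b7 li={w,x} lo={w,x}
  b8 li={w,x} lo={w,x}
  b9 li={w,x} lo=∅

live-out(b0) = ["y"]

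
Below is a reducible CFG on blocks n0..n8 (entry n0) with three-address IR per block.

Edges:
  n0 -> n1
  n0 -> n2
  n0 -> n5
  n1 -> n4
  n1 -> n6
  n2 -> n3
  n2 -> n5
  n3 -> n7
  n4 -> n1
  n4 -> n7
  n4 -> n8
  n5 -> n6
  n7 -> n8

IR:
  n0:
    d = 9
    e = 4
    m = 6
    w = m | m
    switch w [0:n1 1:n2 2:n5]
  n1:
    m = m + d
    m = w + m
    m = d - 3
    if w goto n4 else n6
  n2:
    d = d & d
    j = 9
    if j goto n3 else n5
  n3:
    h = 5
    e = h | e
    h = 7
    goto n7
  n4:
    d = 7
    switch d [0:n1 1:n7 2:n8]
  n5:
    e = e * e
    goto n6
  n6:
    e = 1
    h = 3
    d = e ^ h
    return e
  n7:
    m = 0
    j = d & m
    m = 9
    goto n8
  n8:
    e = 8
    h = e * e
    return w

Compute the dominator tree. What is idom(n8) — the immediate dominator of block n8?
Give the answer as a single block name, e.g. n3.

Answer: n0

Working:
idom tree: n1←n0 n2←n0 n3←n2 n4←n1 n5←n0 n6←n0 n7←n0 n8←n0
Dom∩ at merges:
  n1: preds {n0,n4}: {n0} ∩ {n0,n1,n4} = {n0}; idom=n0
  n5: preds {n0,n2}: {n0} ∩ {n0,n2} = {n0}; idom=n0
  n6: preds {n1,n5}: {n0,n1} ∩ {n0,n5} = {n0}; idom=n0
  n7: preds {n3,n4}: {n0,n2,n3} ∩ {n0,n1,n4} = {n0}; idom=n0
  n8: preds {n4,n7}: {n0,n1,n4} ∩ {n0,n7} = {n0}; idom=n0

idom(n8) = n0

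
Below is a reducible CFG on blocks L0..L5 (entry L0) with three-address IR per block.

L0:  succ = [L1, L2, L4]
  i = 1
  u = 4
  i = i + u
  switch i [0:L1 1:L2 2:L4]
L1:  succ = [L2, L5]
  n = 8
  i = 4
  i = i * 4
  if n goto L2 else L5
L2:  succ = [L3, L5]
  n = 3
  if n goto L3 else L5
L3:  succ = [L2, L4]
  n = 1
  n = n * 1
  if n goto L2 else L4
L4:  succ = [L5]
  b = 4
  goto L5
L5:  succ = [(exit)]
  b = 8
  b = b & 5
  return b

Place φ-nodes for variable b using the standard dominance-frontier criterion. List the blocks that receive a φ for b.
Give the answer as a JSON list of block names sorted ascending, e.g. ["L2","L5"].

idom tree: L1←L0 L2←L0 L3←L2 L4←L0 L5←L0
Dom∩ at merges:
  L2: preds {L0,L1,L3}: {L0} ∩ {L0,L1} ∩ {L0,L2,L3} = {L0}; idom=L0
  L4: preds {L0,L3}: {L0} ∩ {L0,L2,L3} = {L0}; idom=L0
  L5: preds {L1,L2,L4}: {L0,L1} ∩ {L0,L2} ∩ {L0,L4} = {L0}; idom=L0

DF derivation:
  L2←L0: walk · to L0
  L2←L1: walk L1 to L0
  L2←L3: walk L3→L2 to L0
  L4←L0: walk · to L0
  L4←L3: walk L3→L2 to L0
  L5←L1: walk L1 to L0
  L5←L2: walk L2 to L0
  L5←L4: walk L4 to L0
  L0 → ∅
  L1 → {L2,L5}
  L2 → {L2,L4,L5}
  L3 → {L2,L4}
  L4 → {L5}
  L5 → ∅

φ for b: defs {L4,L5}
  DF⁺ = {L5}

Answer: ["L5"]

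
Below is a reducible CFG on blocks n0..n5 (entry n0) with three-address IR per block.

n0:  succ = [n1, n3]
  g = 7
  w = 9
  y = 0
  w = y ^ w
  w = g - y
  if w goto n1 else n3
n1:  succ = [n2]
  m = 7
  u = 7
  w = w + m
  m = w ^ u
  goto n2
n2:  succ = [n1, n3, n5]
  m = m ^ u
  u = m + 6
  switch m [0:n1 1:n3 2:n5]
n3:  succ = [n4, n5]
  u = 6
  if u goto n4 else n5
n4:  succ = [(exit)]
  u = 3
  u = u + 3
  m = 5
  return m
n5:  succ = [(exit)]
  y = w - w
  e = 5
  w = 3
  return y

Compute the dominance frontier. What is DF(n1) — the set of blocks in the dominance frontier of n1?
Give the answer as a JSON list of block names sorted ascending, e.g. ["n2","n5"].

Answer: ["n1", "n3", "n5"]

Analysis:
idom tree: n1←n0 n2←n1 n3←n0 n4←n3 n5←n0
Dom at joins:
  n1: preds {n0,n2}: {n0} ∩ {n0,n1,n2} = {n0}; idom=n0
  n3: preds {n0,n2}: {n0} ∩ {n0,n1,n2} = {n0}; idom=n0
  n5: preds {n2,n3}: {n0,n1,n2} ∩ {n0,n3} = {n0}; idom=n0

DF derivation:
  join n1 pred n0: · stop@n0
  join n1 pred n2: n2→n1 stop@n0
  join n3 pred n0: · stop@n0
  join n3 pred n2: n2→n1 stop@n0
  join n5 pred n2: n2→n1 stop@n0
  join n5 pred n3: n3 stop@n0
  DF(n0)=∅
  DF(n1)={n1,n3,n5}
  DF(n2)={n1,n3,n5}
  DF(n3)={n5}
  DF(n4)=∅
  DF(n5)=∅

DF(n1) = ["n1", "n3", "n5"]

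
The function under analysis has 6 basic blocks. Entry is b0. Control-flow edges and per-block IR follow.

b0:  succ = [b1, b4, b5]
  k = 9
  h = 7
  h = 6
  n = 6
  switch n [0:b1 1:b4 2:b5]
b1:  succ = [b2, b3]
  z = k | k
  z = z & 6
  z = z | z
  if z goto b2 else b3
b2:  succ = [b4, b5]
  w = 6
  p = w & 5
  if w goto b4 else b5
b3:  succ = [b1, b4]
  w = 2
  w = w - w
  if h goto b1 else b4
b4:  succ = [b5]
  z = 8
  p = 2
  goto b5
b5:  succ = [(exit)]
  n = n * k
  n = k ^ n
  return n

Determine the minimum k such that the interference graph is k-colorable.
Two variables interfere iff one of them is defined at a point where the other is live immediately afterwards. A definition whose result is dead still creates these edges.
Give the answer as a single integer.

Answer: 4

Derivation:
Per-block:
  b0: {h,k,n} / ∅
  b1: {z} / {k}
  b2: {p,w} / ∅
  b3: {w} / {h}
  b4: {p,z} / ∅
  b5: {n} / {k,n}

Live sets:
  b0: in=∅ out={h,k,n}
  b1: in={h,k,n} out={h,k,n}
  b2: in={k,n} out={k,n}
  b3: in={h,k,n} out={h,k,n}
  b4: in={k,n} out={k,n}
  b5: in={k,n} out=∅

Conflict graph:
  h — {k,n,w,z}
  k — {h,n,p,w,z}
  n — {h,k,p,w,z}
  p — {k,n,w}
  w — {h,k,n,p}
  z — {h,k,n}

Chromatic number:
  {h,k,n,w} pairwise interfere (4-clique) ⇒ χ ≥ 4
  4-colouring: c0={k}  c1={n}  c2={h,p}  c3={w,z}
  χ = 4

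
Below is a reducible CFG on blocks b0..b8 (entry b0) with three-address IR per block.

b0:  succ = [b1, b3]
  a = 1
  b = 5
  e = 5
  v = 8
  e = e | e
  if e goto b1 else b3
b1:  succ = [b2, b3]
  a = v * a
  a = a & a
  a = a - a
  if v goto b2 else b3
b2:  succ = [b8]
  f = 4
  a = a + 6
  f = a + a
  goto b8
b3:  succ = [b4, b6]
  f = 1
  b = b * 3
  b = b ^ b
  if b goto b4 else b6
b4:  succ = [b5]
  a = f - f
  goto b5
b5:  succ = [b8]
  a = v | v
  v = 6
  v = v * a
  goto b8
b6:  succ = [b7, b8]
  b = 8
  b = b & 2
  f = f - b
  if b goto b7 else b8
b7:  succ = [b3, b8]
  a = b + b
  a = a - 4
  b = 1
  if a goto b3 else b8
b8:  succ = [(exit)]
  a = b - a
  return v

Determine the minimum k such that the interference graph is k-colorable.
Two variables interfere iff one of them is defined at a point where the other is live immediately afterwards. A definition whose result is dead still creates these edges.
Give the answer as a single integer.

def/use:
  b0: def={a,b,e,v} ue=∅
  b1: def={a} ue={a,v}
  b2: def={a,f} ue={a}
  b3: def={b,f} ue={b}
  b4: def={a} ue={f}
  b5: def={a,v} ue={v}
  b6: def={b,f} ue={f}
  b7: def={a,b} ue={b}
  b8: def={a} ue={a,b,v}

Backward fixpoint:
  live b0: ∅→{a,b,v}
  live b1: {a,b,v}→{a,b,v}
  live b2: {a,b,v}→{a,b,v}
  live b3: {a,b,v}→{a,b,f,v}
  live b4: {b,f,v}→{b,v}
  live b5: {b,v}→{a,b,v}
  live b6: {a,f,v}→{a,b,v}
  live b7: {b,v}→{a,b,v}
  live b8: {a,b,v}→∅

Conflict graph:
  a: {b,e,f,v}
  b: {a,e,f,v}
  e: {a,b,v}
  f: {a,b,v}
  v: {a,b,e,f}

Chromatic number:
  {a,b,e,v} pairwise interfere (4-clique) ⇒ χ ≥ 4
  4-colouring: r0={a}  r1={b}  r2={v}  r3={e,f}
  χ = 4

Answer: 4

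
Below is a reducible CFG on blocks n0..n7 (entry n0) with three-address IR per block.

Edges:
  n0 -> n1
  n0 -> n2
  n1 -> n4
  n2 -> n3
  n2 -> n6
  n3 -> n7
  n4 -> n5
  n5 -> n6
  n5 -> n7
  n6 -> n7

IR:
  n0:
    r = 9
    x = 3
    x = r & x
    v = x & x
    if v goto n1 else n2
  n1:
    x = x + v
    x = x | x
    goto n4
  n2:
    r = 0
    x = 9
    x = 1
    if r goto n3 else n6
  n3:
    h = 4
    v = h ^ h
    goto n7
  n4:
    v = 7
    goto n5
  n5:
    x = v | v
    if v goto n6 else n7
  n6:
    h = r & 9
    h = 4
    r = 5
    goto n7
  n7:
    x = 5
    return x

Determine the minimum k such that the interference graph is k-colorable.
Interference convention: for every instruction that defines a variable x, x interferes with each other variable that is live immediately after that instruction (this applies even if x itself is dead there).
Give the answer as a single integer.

Block summaries:
  n0: {r,v,x} / ∅
  n1: {x} / {v,x}
  n2: {r,x} / ∅
  n3: {h,v} / ∅
  n4: {v} / ∅
  n5: {x} / {v}
  n6: {h,r} / {r}
  n7: {x} / ∅

Backward fixpoint:
  live n0: ∅→{r,v,x}
  live n1: {r,v,x}→{r}
  live n2: ∅→{r}
  live n3: ∅→∅
  live n4: {r}→{r,v}
  live n5: {r,v}→{r}
  live n6: {r}→∅
  live n7: ∅→∅

Interference:
  h — ∅
  r — {v,x}
  v — {r,x}
  x — {r,v}

Registers:
  lower bound: {r,v,x} mutually conflict ⇒ χ ≥ 3
  3-colouring: c0={h,r}  c1={v}  c2={x}
  χ = 3

Answer: 3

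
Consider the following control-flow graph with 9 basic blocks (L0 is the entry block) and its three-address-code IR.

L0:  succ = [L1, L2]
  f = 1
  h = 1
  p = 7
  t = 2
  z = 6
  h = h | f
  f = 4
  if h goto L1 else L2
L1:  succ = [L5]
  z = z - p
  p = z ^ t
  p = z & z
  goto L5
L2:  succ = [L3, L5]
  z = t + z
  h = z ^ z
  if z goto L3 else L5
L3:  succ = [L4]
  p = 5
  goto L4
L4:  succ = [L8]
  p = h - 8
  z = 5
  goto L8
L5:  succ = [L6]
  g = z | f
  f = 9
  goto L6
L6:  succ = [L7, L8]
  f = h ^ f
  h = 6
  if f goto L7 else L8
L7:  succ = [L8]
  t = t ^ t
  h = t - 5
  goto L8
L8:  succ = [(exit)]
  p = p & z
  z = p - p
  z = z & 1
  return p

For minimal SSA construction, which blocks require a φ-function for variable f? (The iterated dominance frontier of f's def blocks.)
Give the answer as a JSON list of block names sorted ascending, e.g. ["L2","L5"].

idom tree: L1←L0 L2←L0 L3←L2 L4←L3 L5←L0 L6←L5 L7←L6 L8←L0
Join-block Dom:
  L5: preds {L1,L2}: {L0,L1} ∩ {L0,L2} = {L0}; idom=L0
  L8: preds {L4,L6,L7}: {L0,L2,L3,L4} ∩ {L0,L5,L6} ∩ {L0,L5,L6,L7} = {L0}; idom=L0

Frontier:
  L5←L1: walk L1 to L0
  L5←L2: walk L2 to L0
  L8←L4: walk L4→L3→L2 to L0
  L8←L6: walk L6→L5 to L0
  L8←L7: walk L7→L6→L5 to L0
  L0: DF=∅
  L1: DF={L5}
  L2: DF={L5,L8}
  L3: DF={L8}
  L4: DF={L8}
  L5: DF={L8}
  L6: DF={L8}
  L7: DF={L8}
  L8: DF=∅

φ for f: defs {L0,L5,L6}
  DF⁺ = {L8}

Answer: ["L8"]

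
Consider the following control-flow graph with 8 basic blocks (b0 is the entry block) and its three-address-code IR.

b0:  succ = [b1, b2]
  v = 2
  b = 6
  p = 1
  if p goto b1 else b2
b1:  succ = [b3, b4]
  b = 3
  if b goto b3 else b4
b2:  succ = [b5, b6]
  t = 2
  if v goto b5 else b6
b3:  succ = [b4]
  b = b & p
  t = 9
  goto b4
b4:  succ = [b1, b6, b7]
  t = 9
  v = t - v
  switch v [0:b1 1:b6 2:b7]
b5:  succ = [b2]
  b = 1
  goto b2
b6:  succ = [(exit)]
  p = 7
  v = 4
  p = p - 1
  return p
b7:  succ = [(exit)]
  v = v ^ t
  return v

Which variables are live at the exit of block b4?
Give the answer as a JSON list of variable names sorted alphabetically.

Block summaries:
  b0: {b,p,v} / ∅
  b1: {b} / ∅
  b2: {t} / {v}
  b3: {b,t} / {b,p}
  b4: {t,v} / {v}
  b5: {b} / ∅
  b6: {p,v} / ∅
  b7: {v} / {t,v}

Liveness:
  b0: in=∅ out={p,v}
  b1: in={p,v} out={b,p,v}
  b2: in={v} out={v}
  b3: in={b,p,v} out={p,v}
  b4: in={p,v} out={p,t,v}
  b5: in={v} out={v}
  b6: in=∅ out=∅
  b7: in={t,v} out=∅

live-out(b4) = ["p", "t", "v"]

Answer: ["p", "t", "v"]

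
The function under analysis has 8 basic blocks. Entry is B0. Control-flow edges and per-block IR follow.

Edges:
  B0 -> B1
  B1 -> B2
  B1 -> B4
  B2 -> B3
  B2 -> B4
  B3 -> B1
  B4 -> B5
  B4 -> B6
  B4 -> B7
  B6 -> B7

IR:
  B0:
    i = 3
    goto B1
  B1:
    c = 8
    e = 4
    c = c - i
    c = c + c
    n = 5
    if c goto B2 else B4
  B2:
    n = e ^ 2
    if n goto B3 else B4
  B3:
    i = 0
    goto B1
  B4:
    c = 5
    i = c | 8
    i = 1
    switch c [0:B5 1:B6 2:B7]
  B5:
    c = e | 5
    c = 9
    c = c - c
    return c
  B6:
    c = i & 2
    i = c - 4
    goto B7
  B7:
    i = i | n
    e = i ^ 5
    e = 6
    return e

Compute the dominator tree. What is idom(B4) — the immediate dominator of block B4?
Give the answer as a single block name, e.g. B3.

Answer: B1

Analysis:
idom tree: B1←B0 B2←B1 B3←B2 B4←B1 B5←B4 B6←B4 B7←B4
Dom∩ at merges:
  B1: preds {B0,B3}: {B0} ∩ {B0,B1,B2,B3} = {B0}; idom=B0
  B4: preds {B1,B2}: {B0,B1} ∩ {B0,B1,B2} = {B0,B1}; idom=B1
  B7: preds {B4,B6}: {B0,B1,B4} ∩ {B0,B1,B4,B6} = {B0,B1,B4}; idom=B4

idom(B4) = B1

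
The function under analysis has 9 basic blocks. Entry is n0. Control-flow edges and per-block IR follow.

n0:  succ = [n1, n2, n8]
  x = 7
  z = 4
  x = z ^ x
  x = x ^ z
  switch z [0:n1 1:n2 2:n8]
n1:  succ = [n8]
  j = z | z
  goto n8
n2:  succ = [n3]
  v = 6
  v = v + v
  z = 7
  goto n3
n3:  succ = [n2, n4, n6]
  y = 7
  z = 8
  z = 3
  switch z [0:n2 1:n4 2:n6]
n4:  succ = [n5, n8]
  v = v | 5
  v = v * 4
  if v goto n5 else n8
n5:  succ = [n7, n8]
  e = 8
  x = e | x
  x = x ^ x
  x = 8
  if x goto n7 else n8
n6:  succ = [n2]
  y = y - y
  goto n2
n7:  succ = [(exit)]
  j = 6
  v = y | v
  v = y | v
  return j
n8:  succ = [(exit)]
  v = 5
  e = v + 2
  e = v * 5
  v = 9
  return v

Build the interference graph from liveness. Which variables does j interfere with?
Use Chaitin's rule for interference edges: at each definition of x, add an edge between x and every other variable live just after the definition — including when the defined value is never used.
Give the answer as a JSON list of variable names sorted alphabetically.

Per-block:
  n0: {x,z} / ∅
  n1: {j} / {z}
  n2: {v,z} / ∅
  n3: {y,z} / ∅
  n4: {v} / {v}
  n5: {e,x} / {x}
  n6: {y} / {y}
  n7: {j,v} / {v,y}
  n8: {e,v} / ∅

Liveness:
  n0 li=∅ lo={x,z}
  n1 li={z} lo=∅
  n2 li={x} lo={v,x}
  n3 li={v,x} lo={v,x,y}
  n4 li={v,x,y} lo={v,x,y}
  n5 li={v,x,y} lo={v,y}
  n6 li={x,y} lo={x}
  n7 li={v,y} lo=∅
  n8 li=∅ lo=∅

Interfere edges:
  e↔{v,x,y}
  j↔{v,y}
  v↔{e,j,x,y,z}
  x↔{e,v,y,z}
  y↔{e,j,v,x,z}
  z↔{v,x,y}

N(j) = ["v", "y"]

Answer: ["v", "y"]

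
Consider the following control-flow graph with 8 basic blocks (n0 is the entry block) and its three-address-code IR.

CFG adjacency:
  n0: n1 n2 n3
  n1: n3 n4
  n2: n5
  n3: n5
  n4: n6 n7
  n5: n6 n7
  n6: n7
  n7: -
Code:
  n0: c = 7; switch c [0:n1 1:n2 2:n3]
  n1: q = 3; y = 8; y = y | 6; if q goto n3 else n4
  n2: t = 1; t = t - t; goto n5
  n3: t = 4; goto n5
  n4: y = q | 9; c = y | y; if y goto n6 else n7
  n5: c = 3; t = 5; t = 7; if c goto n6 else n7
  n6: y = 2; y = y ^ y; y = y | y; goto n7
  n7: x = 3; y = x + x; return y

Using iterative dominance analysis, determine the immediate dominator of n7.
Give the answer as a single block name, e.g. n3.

Answer: n0

Working:
idom tree: n1←n0 n2←n0 n3←n0 n4←n1 n5←n0 n6←n0 n7←n0
Dom∩ at merges:
  n3: preds {n0,n1}: {n0} ∩ {n0,n1} = {n0}; idom=n0
  n5: preds {n2,n3}: {n0,n2} ∩ {n0,n3} = {n0}; idom=n0
  n6: preds {n4,n5}: {n0,n1,n4} ∩ {n0,n5} = {n0}; idom=n0
  n7: preds {n4,n5,n6}: {n0,n1,n4} ∩ {n0,n5} ∩ {n0,n6} = {n0}; idom=n0

idom(n7) = n0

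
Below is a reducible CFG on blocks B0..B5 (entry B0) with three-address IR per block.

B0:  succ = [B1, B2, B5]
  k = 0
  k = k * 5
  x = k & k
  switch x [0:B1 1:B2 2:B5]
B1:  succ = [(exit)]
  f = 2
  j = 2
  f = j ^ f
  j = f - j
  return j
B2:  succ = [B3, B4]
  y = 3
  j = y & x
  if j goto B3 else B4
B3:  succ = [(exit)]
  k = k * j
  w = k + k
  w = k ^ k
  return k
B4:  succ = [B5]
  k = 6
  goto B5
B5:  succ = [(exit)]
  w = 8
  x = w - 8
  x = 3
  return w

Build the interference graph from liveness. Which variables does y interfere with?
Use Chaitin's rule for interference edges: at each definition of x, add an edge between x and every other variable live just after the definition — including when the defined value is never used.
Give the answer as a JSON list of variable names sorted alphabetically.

Answer: ["k", "x"]

Derivation:
def/use:
  B0: {k,x} / ∅
  B1: {f,j} / ∅
  B2: {j,y} / {x}
  B3: {k,w} / {j,k}
  B4: {k} / ∅
  B5: {w,x} / ∅

Liveness:
  B0: in=∅ out={k,x}
  B1: in=∅ out=∅
  B2: in={k,x} out={j,k}
  B3: in={j,k} out=∅
  B4: in=∅ out=∅
  B5: in=∅ out=∅

Interference:
  f↔{j}
  j↔{f,k}
  k↔{j,w,x,y}
  w↔{k,x}
  x↔{k,w,y}
  y↔{k,x}

N(y) = ["k", "x"]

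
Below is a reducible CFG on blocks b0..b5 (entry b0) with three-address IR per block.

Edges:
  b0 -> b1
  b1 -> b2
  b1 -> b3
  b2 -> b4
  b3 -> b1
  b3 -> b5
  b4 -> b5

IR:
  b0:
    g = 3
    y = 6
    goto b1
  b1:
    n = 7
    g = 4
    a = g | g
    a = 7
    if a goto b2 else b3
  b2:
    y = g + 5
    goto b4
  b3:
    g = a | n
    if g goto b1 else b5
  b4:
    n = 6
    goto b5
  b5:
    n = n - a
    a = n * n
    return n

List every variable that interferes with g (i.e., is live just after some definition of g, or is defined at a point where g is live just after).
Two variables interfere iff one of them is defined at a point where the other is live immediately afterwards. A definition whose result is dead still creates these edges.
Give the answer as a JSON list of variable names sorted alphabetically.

Block summaries:
  b0: def={g,y} ue=∅
  b1: def={a,g,n} ue=∅
  b2: def={y} ue={g}
  b3: def={g} ue={a,n}
  b4: def={n} ue=∅
  b5: def={a,n} ue={a,n}

Live sets:
  live b0: ∅→∅
  live b1: ∅→{a,g,n}
  live b2: {a,g}→{a}
  live b3: {a,n}→{a,n}
  live b4: {a}→{a,n}
  live b5: {a,n}→∅

Interfere edges:
  a: {g,n,y}
  g: {a,n}
  n: {a,g}
  y: {a}

N(g) = ["a", "n"]

Answer: ["a", "n"]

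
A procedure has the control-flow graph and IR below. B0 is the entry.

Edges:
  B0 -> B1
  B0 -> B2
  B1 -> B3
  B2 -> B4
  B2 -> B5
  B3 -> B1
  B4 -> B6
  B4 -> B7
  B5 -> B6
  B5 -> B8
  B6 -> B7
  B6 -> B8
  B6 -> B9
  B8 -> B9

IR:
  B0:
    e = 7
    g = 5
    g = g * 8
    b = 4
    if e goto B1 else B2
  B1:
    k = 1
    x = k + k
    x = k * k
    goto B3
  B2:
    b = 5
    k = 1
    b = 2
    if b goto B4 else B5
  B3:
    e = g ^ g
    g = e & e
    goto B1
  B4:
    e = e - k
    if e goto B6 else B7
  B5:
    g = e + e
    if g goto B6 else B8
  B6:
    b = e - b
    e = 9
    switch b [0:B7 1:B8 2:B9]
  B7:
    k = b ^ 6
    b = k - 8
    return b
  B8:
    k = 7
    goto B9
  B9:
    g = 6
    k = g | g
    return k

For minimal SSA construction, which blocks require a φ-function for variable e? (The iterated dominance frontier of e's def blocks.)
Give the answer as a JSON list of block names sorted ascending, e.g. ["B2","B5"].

idom tree: B1←B0 B2←B0 B3←B1 B4←B2 B5←B2 B6←B2 B7←B2 B8←B2 B9←B2
Join-block Dom:
  B1: preds {B0,B3}: {B0} ∩ {B0,B1,B3} = {B0}; idom=B0
  B6: preds {B4,B5}: {B0,B2,B4} ∩ {B0,B2,B5} = {B0,B2}; idom=B2
  B7: preds {B4,B6}: {B0,B2,B4} ∩ {B0,B2,B6} = {B0,B2}; idom=B2
  B8: preds {B5,B6}: {B0,B2,B5} ∩ {B0,B2,B6} = {B0,B2}; idom=B2
  B9: preds {B6,B8}: {B0,B2,B6} ∩ {B0,B2,B8} = {B0,B2}; idom=B2

DF derivation:
  join B1 pred B0: · stop@B0
  join B1 pred B3: B3→B1 stop@B0
  join B6 pred B4: B4 stop@B2
  join B6 pred B5: B5 stop@B2
  join B7 pred B4: B4 stop@B2
  join B7 pred B6: B6 stop@B2
  join B8 pred B5: B5 stop@B2
  join B8 pred B6: B6 stop@B2
  join B9 pred B6: B6 stop@B2
  join B9 pred B8: B8 stop@B2
  B0 → ∅
  B1 → {B1}
  B2 → ∅
  B3 → {B1}
  B4 → {B6,B7}
  B5 → {B6,B8}
  B6 → {B7,B8,B9}
  B7 → ∅
  B8 → {B9}
  B9 → ∅

φ for e: defs {B0,B3,B4,B6}
  DF⁺ = {B1,B6,B7,B8,B9}

Answer: ["B1", "B6", "B7", "B8", "B9"]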